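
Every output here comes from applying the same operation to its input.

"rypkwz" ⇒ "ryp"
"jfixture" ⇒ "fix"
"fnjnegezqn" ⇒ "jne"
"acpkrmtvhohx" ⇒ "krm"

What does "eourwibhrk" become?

urw

What's happening: swap the front and back halves of the string, then keep only the last 3 characters.
Starting from "eourwibhrk": after the first operation, "ibhrkeourw"; after the second, "urw".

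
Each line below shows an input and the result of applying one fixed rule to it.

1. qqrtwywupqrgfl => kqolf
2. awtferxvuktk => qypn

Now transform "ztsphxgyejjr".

Each output is the input with this applied: shift every letter 6 places backward in the alphabet (wrapping around), then keep one character in every 3, starting at position 2 (positions 2nd, 5th, 8th, ...).
For "ztsphxgyejjr", step one produces "tnmjbrasyddl"; step two turns that into "nbsd".

nbsd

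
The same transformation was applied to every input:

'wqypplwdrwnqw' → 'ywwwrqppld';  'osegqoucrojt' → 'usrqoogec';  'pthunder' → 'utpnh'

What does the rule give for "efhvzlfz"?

zvhfe

The pattern: delete the last 3 characters, then sort the characters into reverse alphabetical order.
"efhvzlfz" → "zvhfe".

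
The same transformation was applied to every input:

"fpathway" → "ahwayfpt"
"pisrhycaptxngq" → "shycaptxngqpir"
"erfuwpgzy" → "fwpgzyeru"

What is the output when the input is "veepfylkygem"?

efylkygemvep

What's happening: move the first 3 characters to the end (rotate left by 3), then swap the first and last characters.
Doing the same to "veepfylkygem": "efylkygemvep".
(Check on "fpathway": → "thwayfpa" → "ahwayfpt" ✓)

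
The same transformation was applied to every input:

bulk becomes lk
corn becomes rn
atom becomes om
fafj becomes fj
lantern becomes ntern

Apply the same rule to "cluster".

The pattern: delete the first 2 characters.
So "cluster" becomes "uster".

uster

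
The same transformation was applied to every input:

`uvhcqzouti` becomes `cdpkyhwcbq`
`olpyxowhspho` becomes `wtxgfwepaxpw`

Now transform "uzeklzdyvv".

What's happening: shift every letter 8 places forward in the alphabet (wrapping around).
Doing the same to "uzeklzdyvv": "chmsthlgdd".

chmsthlgdd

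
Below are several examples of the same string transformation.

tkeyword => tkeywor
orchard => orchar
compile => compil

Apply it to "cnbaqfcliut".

cnbaqfcliu

What's happening: delete the last character.
Applying that to "cnbaqfcliut" gives "cnbaqfcliu".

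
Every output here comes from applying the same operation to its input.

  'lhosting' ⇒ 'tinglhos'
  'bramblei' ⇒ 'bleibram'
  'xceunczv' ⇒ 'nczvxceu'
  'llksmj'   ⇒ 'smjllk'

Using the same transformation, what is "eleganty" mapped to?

antyeleg

The rule is to swap the front and back halves of the string.
For "eleganty" the result is "antyeleg".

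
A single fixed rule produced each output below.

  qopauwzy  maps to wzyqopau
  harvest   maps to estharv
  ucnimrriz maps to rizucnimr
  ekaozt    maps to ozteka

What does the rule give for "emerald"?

aldemer

The rule is to move the last 3 characters to the front (rotate right by 3).
"emerald" → "aldemer".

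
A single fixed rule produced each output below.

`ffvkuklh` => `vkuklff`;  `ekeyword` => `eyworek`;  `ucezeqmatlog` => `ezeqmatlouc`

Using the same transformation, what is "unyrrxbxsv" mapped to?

In each case the input is transformed by: delete the last character, then move the first 2 characters to the end (rotate left by 2).
Applying both steps to "unyrrxbxsv": "unyrrxbxs", then "yrrxbxsun".

yrrxbxsun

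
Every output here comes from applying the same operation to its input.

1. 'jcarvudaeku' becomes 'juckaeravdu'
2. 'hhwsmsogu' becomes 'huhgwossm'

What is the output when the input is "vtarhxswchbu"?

vutbahrchwxs

The pattern: take characters alternately from the front and the back (1st, last, 2nd, 2nd-last, ...).
On "vtarhxswchbu" that produces "vutbahrchwxs".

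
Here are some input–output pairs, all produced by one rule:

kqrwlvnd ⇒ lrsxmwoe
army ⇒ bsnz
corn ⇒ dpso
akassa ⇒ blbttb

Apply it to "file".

gjmf

The rule is to shift every letter 1 place forward in the alphabet (wrapping around).
So "file" becomes "gjmf".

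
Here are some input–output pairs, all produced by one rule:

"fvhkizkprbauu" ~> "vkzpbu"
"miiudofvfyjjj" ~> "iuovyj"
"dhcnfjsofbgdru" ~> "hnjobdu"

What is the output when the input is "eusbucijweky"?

The transformation: keep every other character starting from the second (positions 2nd, 4th, 6th, ...).
So "eusbucijweky" becomes "ubcjey".

ubcjey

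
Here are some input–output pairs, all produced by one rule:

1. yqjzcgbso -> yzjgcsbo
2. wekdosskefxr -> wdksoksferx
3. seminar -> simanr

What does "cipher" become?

The transformation: swap each adjacent pair of characters (1↔2, 3↔4, ...), then delete the first character.
Doing the same to "cipher": "chpre".
(Check on "seminar": → "esimanr" → "simanr" ✓)

chpre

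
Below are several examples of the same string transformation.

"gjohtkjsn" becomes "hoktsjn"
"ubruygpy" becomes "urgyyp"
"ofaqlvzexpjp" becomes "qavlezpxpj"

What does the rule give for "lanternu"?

Looking at the pairs, the operation is to delete the first 2 characters, then swap each adjacent pair of characters (1↔2, 3↔4, ...).
So "lanternu" becomes "tnreun".

tnreun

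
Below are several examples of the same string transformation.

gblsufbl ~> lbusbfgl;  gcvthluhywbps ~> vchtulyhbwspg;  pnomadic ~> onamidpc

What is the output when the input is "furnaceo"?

Looking at the pairs, the operation is to move the first character to the end, then swap each adjacent pair of characters (1↔2, 3↔4, ...).
For "furnaceo", step one produces "urnaceof"; step two turns that into "ruanecfo".

ruanecfo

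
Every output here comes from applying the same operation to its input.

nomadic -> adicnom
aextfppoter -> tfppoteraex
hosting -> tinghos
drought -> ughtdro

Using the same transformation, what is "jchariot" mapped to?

The pattern: move the first 3 characters to the end (rotate left by 3).
"jchariot" → "ariotjch".

ariotjch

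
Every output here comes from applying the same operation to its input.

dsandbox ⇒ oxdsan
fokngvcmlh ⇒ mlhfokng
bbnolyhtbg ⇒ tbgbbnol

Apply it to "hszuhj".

The transformation: swap the front and back halves of the string, then delete the first 2 characters.
On "hszuhj": the first step gives "uhjhsz", and the second then gives "jhsz".

jhsz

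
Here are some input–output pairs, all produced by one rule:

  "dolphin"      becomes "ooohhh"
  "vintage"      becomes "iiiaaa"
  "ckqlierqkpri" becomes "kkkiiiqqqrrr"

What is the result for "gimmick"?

What's happening: keep one character in every 3, starting at position 2 (positions 2nd, 5th, 8th, ...), then repeat every character 3 times.
On "gimmick": the first step gives "ii", and the second then gives "iiiiii".

iiiiii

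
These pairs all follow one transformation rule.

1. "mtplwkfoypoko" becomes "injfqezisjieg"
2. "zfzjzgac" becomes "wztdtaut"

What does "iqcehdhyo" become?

ikwybxbsc

The rule is to swap the first and last characters, then shift every letter 6 places backward in the alphabet (wrapping around).
On "iqcehdhyo": the first step gives "oqcehdhyi", and the second then gives "ikwybxbsc".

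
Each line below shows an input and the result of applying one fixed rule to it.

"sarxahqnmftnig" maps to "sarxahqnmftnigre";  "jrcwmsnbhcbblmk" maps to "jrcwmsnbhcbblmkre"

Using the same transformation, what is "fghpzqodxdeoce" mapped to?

The pattern: append "re".
On "fghpzqodxdeoce" that produces "fghpzqodxdeocere".

fghpzqodxdeocere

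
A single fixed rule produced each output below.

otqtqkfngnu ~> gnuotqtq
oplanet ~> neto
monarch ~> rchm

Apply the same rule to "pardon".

What's happening: move the last 3 characters to the front (rotate right by 3), then delete the last 3 characters.
"pardon" → "donpar" → "don".
(Check on "otqtqkfngnu": → "gnuotqtqkfn" → "gnuotqtq" ✓)

don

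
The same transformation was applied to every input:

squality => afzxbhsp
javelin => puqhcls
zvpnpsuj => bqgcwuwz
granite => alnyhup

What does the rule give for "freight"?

The rule is to move the last 2 characters to the front (rotate right by 2), then shift every letter 7 places forward in the alphabet (wrapping around).
Working it through for "freight": intermediate "htfreig", final "oamylpn".

oamylpn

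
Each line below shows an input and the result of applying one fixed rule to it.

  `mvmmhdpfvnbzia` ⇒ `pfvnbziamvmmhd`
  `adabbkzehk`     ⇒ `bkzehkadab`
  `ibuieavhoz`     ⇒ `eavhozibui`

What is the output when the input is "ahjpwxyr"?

pwxyrahj

Each output is the input with this applied: swap the front and back halves of the string, then move the last character to the front.
Doing the same to "ahjpwxyr": "pwxyrahj".
(Check on "mvmmhdpfvnbzia": → "fvnbziamvmmhdp" → "pfvnbziamvmmhd" ✓)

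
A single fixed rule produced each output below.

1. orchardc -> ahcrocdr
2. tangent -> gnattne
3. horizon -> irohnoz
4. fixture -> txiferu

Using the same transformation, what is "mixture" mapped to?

Each output is the input with this applied: move the last 3 characters to the front (rotate right by 3), then reverse the string.
On "mixture": the first step gives "uremixt", and the second then gives "tximeru".

tximeru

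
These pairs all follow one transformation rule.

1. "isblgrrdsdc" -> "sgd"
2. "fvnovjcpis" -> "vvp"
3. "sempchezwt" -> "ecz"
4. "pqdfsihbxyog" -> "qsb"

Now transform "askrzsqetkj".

sze

The rule is to delete the last 2 characters, then keep one character in every 3, starting at position 2 (positions 2nd, 5th, 8th, ...).
"askrzsqetkj" → "askrzsqet" → "sze".
(Check on "pqdfsihbxyog": → "pqdfsihbxy" → "qsb" ✓)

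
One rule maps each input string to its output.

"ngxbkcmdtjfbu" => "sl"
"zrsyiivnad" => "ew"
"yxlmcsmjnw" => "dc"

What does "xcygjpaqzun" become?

Each output is the input with this applied: shift every letter 5 places forward in the alphabet (wrapping around), then keep only the first 2 characters.
Starting from "xcygjpaqzun": after the first operation, "chdloufvezs"; after the second, "ch".

ch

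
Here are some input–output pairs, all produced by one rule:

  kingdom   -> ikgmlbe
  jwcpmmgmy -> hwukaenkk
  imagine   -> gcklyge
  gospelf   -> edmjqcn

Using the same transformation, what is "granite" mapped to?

ecprygl

What's happening: take characters alternately from the front and the back (1st, last, 2nd, 2nd-last, ...), then shift every letter 2 places backward in the alphabet (wrapping around).
"granite" → "gertain" → "ecprygl".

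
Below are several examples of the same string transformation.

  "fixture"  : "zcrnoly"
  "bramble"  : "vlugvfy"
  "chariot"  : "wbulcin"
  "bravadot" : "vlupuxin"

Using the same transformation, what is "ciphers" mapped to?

The transformation: shift every letter 6 places backward in the alphabet (wrapping around).
On "ciphers" that produces "wcjbylm".

wcjbylm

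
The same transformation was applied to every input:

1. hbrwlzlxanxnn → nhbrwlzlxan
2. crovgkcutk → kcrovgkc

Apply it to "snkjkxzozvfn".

Looking at the pairs, the operation is to move the last 3 characters to the front (rotate right by 3), then delete the first 2 characters.
For "snkjkxzozvfn", step one produces "vfnsnkjkxzoz"; step two turns that into "nsnkjkxzoz".

nsnkjkxzoz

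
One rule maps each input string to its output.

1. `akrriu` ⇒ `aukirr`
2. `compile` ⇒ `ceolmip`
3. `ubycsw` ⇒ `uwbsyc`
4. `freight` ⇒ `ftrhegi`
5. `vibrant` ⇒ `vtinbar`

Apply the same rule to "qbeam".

What's happening: take characters alternately from the front and the back (1st, last, 2nd, 2nd-last, ...).
For "qbeam" the result is "qmbae".

qmbae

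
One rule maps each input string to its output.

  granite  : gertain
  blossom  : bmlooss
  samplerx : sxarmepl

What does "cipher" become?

Rule — take characters alternately from the front and the back (1st, last, 2nd, 2nd-last, ...).
So "cipher" becomes "crieph".

crieph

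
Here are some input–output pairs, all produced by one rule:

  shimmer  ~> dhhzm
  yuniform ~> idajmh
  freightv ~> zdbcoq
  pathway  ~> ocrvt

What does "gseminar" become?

The rule is to shift every letter 5 places backward in the alphabet (wrapping around), then delete the first 2 characters.
For "gseminar", step one produces "bnzhdivm"; step two turns that into "zhdivm".

zhdivm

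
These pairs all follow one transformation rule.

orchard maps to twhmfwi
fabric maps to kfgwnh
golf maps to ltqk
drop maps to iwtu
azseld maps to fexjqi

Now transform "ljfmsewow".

The transformation: shift every letter 5 places forward in the alphabet (wrapping around).
On "ljfmsewow" that produces "qokrxjbtb".

qokrxjbtb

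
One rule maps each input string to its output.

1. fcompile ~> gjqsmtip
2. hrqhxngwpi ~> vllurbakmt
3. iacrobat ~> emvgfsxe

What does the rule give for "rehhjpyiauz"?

ivlltnmcyed

The pattern: swap each adjacent pair of characters (1↔2, 3↔4, ...), then shift every letter 4 places forward in the alphabet (wrapping around).
Applying both steps to "rehhjpyiauz": "erhhpjiyuaz", then "ivlltnmcyed".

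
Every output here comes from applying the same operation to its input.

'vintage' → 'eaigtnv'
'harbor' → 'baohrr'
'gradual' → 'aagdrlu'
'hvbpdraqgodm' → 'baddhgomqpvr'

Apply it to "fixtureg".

feigtrxu

Looking at the pairs, the operation is to sort the characters into alphabetical order, then swap each adjacent pair of characters (1↔2, 3↔4, ...).
"fixtureg" → "efgirtux" → "feigtrxu".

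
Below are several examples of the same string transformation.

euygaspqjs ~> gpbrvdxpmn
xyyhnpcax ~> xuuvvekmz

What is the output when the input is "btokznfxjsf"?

pcyqlhwkcug

The transformation: move the last 2 characters to the front (rotate right by 2), then shift every letter 3 places backward in the alphabet (wrapping around).
"btokznfxjsf" → "sfbtokznfxj" → "pcyqlhwkcug".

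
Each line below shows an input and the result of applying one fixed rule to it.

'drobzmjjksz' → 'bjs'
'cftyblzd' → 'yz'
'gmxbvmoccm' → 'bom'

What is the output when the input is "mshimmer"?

ie

In each case the input is transformed by: delete the first character, then keep one character in every 3, starting at position 3 (positions 3rd, 6th, 9th, ...).
Working it through for "mshimmer": intermediate "shimmer", final "ie".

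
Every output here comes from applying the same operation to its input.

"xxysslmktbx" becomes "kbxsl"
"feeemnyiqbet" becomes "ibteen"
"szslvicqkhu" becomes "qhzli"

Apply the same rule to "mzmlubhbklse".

blezlb

In each case the input is transformed by: keep every other character starting from the second (positions 2nd, 4th, 6th, ...), then move the first 3 characters to the end (rotate left by 3).
On "mzmlubhbklse" that produces "blezlb".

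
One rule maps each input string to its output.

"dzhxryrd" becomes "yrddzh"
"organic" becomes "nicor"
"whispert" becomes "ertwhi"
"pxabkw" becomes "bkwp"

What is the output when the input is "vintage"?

agevi

The rule is to move the last 3 characters to the front (rotate right by 3), then delete the last 2 characters.
On "vintage" that produces "agevi".
(Check on "organic": → "nicorga" → "nicor" ✓)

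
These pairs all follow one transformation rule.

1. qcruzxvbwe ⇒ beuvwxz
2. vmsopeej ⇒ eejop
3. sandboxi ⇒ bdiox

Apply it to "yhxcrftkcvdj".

ccdfjkrtv

Rule — delete the first 3 characters, then sort the characters into alphabetical order.
Working it through for "yhxcrftkcvdj": intermediate "crftkcvdj", final "ccdfjkrtv".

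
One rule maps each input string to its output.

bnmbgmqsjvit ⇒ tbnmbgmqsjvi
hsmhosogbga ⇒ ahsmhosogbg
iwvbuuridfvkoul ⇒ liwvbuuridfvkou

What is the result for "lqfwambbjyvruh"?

hlqfwambbjyvru

In each case the input is transformed by: move the last character to the front.
"lqfwambbjyvruh" → "hlqfwambbjyvru".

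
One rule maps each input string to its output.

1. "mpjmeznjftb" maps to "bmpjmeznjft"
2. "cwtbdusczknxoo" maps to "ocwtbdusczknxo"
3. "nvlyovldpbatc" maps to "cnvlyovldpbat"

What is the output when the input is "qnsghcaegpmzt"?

tqnsghcaegpmz

The transformation: move the last character to the front.
Doing the same to "qnsghcaegpmzt": "tqnsghcaegpmz".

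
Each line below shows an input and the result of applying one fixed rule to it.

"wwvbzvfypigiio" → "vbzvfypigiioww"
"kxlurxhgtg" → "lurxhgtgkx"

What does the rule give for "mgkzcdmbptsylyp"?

The transformation: move the first 2 characters to the end (rotate left by 2).
For "mgkzcdmbptsylyp" the result is "kzcdmbptsylypmg".

kzcdmbptsylypmg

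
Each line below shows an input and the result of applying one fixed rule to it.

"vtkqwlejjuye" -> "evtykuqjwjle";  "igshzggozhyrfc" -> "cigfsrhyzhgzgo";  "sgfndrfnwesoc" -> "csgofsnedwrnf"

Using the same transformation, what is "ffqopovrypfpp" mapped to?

pffpqfoppyorv

Looking at the pairs, the operation is to swap the first and last characters, then take characters alternately from the front and the back (1st, last, 2nd, 2nd-last, ...).
"ffqopovrypfpp" → "pfqopovrypfpf" → "pffpqfoppyorv".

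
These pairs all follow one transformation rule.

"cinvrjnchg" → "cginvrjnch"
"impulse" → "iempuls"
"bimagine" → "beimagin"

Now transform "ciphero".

coipher

What's happening: swap the first and last characters, then move the last character to the front.
Applying both steps to "ciphero": "oipherc", then "coipher".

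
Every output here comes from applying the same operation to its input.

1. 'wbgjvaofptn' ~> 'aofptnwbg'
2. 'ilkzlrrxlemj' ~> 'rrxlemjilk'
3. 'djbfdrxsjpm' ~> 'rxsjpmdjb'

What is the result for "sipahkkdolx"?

What's happening: move the first 3 characters to the end (rotate left by 3), then delete the first 2 characters.
Working it through for "sipahkkdolx": intermediate "ahkkdolxsip", final "kkdolxsip".

kkdolxsip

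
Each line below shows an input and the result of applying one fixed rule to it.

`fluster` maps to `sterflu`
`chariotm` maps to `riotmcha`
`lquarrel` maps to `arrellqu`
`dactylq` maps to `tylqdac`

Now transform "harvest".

vesthar

The rule is to move the first 3 characters to the end (rotate left by 3).
"harvest" → "vesthar".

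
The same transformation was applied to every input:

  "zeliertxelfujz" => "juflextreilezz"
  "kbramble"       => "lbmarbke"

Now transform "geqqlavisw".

What's happening: reverse the string, then move the first character to the end.
On "geqqlavisw": the first step gives "wsivalqqeg", and the second then gives "sivalqqegw".

sivalqqegw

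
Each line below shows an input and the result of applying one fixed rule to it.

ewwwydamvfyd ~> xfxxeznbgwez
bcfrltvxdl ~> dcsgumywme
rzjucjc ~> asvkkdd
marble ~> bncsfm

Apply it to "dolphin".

peqmjio

Rule — shift every letter 1 place forward in the alphabet (wrapping around), then swap each adjacent pair of characters (1↔2, 3↔4, ...).
"dolphin" → "epmqijo" → "peqmjio".
(Check on "rzjucjc": → "sakvdkd" → "asvkkdd" ✓)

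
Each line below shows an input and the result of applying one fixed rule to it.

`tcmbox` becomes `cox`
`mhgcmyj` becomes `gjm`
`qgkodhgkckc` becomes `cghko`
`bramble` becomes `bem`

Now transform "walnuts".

lsu

Rule — sort the characters into alphabetical order, then keep every other character starting from the second (positions 2nd, 4th, 6th, ...).
"walnuts" → "lsu".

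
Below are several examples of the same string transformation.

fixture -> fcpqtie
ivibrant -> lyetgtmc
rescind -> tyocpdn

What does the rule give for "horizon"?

In each case the input is transformed by: move the last 3 characters to the front (rotate right by 3), then shift every letter 11 places forward in the alphabet (wrapping around).
Starting from "horizon": after the first operation, "zonhori"; after the second, "kzyszct".

kzyszct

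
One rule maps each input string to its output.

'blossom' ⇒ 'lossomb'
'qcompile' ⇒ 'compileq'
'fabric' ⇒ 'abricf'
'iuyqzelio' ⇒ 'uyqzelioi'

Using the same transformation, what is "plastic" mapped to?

lasticp

Each output is the input with this applied: move the first character to the end.
For "plastic" the result is "lasticp".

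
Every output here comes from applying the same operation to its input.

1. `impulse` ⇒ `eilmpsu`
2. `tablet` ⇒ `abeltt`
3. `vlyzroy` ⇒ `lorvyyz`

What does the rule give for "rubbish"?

bbhirsu

In each case the input is transformed by: sort the characters into alphabetical order.
On "rubbish" that produces "bbhirsu".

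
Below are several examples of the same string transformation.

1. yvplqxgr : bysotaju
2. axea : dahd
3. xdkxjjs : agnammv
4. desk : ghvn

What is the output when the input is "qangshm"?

The rule is to shift every letter 3 places forward in the alphabet (wrapping around).
So "qangshm" becomes "tdqjvkp".

tdqjvkp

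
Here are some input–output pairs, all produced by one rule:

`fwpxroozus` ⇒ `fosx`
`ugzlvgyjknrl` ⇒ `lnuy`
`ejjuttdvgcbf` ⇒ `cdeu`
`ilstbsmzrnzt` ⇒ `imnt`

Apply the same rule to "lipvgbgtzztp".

Rule — keep one character in every 3, starting at position 1 (positions 1st, 4th, 7th, ...), then sort the characters into alphabetical order.
Working it through for "lipvgbgtzztp": intermediate "lvgz", final "glvz".

glvz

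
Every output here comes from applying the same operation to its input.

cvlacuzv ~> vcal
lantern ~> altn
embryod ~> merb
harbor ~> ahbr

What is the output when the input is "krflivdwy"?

Each output is the input with this applied: swap each adjacent pair of characters (1↔2, 3↔4, ...), then keep only the first 4 characters.
On "krflivdwy": the first step gives "rklfviwdy", and the second then gives "rklf".

rklf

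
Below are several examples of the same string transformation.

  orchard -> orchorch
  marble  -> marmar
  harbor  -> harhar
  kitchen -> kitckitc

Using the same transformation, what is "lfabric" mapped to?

lfablfab

Each output is the input with this applied: delete the last 3 characters, then write the whole string twice.
Working it through for "lfabric": intermediate "lfab", final "lfablfab".
(Check on "harbor": → "har" → "harhar" ✓)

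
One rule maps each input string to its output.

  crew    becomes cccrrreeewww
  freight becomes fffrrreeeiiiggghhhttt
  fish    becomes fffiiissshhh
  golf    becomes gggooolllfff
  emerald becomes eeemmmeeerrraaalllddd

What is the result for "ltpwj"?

llltttpppwwwjjj

The transformation: repeat every character 3 times.
Doing the same to "ltpwj": "llltttpppwwwjjj".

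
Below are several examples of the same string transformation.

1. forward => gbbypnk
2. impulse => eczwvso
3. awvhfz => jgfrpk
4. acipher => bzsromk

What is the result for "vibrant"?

The rule is to sort the characters into reverse alphabetical order, then shift every letter 10 places forward in the alphabet (wrapping around).
On "vibrant": the first step gives "vtrniba", and the second then gives "fdbxslk".

fdbxslk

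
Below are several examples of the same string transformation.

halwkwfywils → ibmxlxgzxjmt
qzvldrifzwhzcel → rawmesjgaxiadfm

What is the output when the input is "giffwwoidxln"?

hjggxxpjeymo

The transformation: shift every letter 1 place forward in the alphabet (wrapping around).
"giffwwoidxln" → "hjggxxpjeymo".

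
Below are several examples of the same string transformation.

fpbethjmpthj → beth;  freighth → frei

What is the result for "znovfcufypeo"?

ovfc

The pattern: swap the front and back halves of the string, then keep only the last 4 characters.
For "znovfcufypeo", step one produces "ufypeoznovfc"; step two turns that into "ovfc".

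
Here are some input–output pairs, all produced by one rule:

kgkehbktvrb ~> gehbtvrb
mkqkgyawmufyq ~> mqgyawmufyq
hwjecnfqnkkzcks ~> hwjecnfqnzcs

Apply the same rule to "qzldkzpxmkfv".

In each case the input is transformed by: remove every "k".
For "qzldkzpxmkfv" the result is "qzldzpxmfv".

qzldzpxmfv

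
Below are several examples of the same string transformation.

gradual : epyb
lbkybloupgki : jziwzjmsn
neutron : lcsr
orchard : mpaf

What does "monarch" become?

kmly

Each output is the input with this applied: delete the last 3 characters, then shift every letter 2 places backward in the alphabet (wrapping around).
On "monarch": the first step gives "mona", and the second then gives "kmly".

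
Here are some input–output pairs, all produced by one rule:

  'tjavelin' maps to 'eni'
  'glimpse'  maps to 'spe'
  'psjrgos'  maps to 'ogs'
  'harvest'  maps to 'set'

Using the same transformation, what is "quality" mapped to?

What's happening: swap each adjacent pair of characters (1↔2, 3↔4, ...), then keep only the last 3 characters.
On "quality": the first step gives "uqlatiy", and the second then gives "tiy".

tiy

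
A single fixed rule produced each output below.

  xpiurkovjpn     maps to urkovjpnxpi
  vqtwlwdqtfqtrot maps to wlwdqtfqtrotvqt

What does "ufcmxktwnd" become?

mxktwndufc

Each output is the input with this applied: move the first 3 characters to the end (rotate left by 3).
For "ufcmxktwnd" the result is "mxktwndufc".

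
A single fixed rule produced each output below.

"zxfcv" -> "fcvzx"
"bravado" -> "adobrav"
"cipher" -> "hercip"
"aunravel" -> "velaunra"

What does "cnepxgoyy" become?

oyycnepxg

What's happening: move the last 3 characters to the front (rotate right by 3).
So "cnepxgoyy" becomes "oyycnepxg".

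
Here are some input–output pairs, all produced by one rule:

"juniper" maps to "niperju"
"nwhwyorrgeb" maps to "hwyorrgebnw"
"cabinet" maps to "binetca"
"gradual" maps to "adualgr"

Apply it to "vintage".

ntagevi

In each case the input is transformed by: move the first 2 characters to the end (rotate left by 2).
For "vintage" the result is "ntagevi".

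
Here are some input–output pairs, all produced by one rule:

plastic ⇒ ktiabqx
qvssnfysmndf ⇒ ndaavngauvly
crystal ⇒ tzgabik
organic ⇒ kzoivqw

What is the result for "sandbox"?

Looking at the pairs, the operation is to swap the first and last characters, then shift every letter 8 places forward in the alphabet (wrapping around).
Doing the same to "sandbox": "fivljwa".

fivljwa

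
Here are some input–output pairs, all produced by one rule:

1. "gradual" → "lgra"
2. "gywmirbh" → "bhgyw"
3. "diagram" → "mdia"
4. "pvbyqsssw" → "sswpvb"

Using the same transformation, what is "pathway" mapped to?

ypat

What's happening: move the first 3 characters to the end (rotate left by 3), then delete the first 3 characters.
On "pathway": the first step gives "hwaypat", and the second then gives "ypat".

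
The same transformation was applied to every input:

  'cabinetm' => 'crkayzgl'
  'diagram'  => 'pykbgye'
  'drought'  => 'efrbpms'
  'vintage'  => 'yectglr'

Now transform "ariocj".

The rule is to move the last 3 characters to the front (rotate right by 3), then shift every letter 2 places backward in the alphabet (wrapping around).
Working it through for "ariocj": intermediate "ocjari", final "mahypg".
(Check on "vintage": → "agevint" → "yectglr" ✓)

mahypg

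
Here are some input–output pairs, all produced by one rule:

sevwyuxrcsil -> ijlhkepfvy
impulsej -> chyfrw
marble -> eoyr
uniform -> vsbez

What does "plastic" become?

The transformation: shift every letter 13 places forward in the alphabet (wrapping around) — i.e. ROT13, then delete the first 2 characters.
On "plastic": the first step gives "cynfgvp", and the second then gives "nfgvp".

nfgvp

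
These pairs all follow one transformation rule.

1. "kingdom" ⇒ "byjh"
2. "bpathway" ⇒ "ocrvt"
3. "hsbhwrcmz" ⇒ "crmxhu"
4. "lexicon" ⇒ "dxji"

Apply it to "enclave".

gvqz

Rule — shift every letter 5 places backward in the alphabet (wrapping around), then delete the first 3 characters.
Applying both steps to "enclave": "zixgvqz", then "gvqz".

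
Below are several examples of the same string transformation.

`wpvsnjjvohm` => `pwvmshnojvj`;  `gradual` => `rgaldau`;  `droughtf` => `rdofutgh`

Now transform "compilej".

ocmjpeil

The pattern: move the first character to the end, then take characters alternately from the front and the back (1st, last, 2nd, 2nd-last, ...).
For "compilej", step one produces "ompilejc"; step two turns that into "ocmjpeil".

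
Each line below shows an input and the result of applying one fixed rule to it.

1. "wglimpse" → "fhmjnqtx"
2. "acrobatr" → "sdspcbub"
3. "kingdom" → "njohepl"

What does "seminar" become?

In each case the input is transformed by: swap the first and last characters, then shift every letter 1 place forward in the alphabet (wrapping around).
For "seminar", step one produces "reminas"; step two turns that into "sfnjobt".

sfnjobt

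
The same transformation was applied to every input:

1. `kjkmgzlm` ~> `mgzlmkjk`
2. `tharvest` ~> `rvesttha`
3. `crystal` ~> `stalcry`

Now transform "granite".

The transformation: move the first 3 characters to the end (rotate left by 3).
For "granite" the result is "nitegra".

nitegra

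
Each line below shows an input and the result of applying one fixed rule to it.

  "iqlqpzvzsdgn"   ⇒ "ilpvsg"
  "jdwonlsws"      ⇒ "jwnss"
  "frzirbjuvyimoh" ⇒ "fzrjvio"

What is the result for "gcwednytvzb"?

gwdyvb

Each output is the input with this applied: keep every other character starting from the first (positions 1st, 3rd, 5th, ...).
For "gcwednytvzb" the result is "gwdyvb".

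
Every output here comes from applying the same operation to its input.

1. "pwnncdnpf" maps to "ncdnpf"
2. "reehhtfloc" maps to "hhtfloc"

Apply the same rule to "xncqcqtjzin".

qcqtjzin

In each case the input is transformed by: delete the first 3 characters.
Applying that to "xncqcqtjzin" gives "qcqtjzin".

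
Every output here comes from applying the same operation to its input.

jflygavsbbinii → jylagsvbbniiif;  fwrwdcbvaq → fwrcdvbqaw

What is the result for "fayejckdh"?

feycjdkha

Rule — swap each adjacent pair of characters (1↔2, 3↔4, ...), then move the first character to the end.
Working it through for "fayejckdh": intermediate "afeycjdkh", final "feycjdkha".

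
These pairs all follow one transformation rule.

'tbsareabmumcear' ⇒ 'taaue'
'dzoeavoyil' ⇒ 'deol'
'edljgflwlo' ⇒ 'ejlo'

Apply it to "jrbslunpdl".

jsnl

Looking at the pairs, the operation is to keep one character in every 3, starting at position 1 (positions 1st, 4th, 7th, ...).
On "jrbslunpdl" that produces "jsnl".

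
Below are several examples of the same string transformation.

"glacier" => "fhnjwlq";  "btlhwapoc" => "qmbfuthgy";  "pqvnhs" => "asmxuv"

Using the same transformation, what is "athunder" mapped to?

mzsijwfy

Rule — move the first 2 characters to the end (rotate left by 2), then shift every letter 5 places forward in the alphabet (wrapping around).
Starting from "athunder": after the first operation, "hunderat"; after the second, "mzsijwfy".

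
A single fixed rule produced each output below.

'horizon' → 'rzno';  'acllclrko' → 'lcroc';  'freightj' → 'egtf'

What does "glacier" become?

Each output is the input with this applied: move the first 2 characters to the end (rotate left by 2), then keep every other character starting from the first (positions 1st, 3rd, 5th, ...).
For "glacier", step one produces "aciergl"; step two turns that into "airl".

airl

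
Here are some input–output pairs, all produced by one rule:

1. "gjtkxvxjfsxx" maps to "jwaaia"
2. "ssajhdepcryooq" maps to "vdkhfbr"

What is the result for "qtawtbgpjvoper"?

tdwjmrh

Each output is the input with this applied: shift every letter 3 places forward in the alphabet (wrapping around), then keep every other character starting from the first (positions 1st, 3rd, 5th, ...).
Working it through for "qtawtbgpjvoper": intermediate "twdzwejsmyrshu", final "tdwjmrh".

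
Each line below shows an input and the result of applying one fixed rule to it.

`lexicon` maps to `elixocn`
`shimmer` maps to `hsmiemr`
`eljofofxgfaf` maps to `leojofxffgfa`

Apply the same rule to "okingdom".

What's happening: swap each adjacent pair of characters (1↔2, 3↔4, ...).
Applying that to "okingdom" gives "konidgmo".

konidgmo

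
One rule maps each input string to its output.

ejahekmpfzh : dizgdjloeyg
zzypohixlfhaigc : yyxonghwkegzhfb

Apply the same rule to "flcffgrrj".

ekbeefqqi

The pattern: shift every letter 1 place backward in the alphabet (wrapping around).
So "flcffgrrj" becomes "ekbeefqqi".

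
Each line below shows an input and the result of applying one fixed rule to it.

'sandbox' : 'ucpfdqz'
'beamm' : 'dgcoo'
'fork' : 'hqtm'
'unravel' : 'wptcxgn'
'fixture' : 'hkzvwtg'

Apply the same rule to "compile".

eqorkng

Rule — shift every letter 2 places forward in the alphabet (wrapping around).
Applying that to "compile" gives "eqorkng".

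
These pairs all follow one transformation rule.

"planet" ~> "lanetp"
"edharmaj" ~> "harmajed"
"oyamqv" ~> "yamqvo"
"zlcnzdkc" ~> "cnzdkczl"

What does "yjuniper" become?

uniperyj

Rule — swap the front and back halves of the string, then move the last 2 characters to the front (rotate right by 2).
"yjuniper" → "iperyjun" → "uniperyj".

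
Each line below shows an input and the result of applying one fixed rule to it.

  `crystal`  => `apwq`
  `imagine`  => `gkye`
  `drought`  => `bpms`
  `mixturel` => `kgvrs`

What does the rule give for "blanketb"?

zjyli

Each output is the input with this applied: delete the last 3 characters, then shift every letter 2 places backward in the alphabet (wrapping around).
Starting from "blanketb": after the first operation, "blank"; after the second, "zjyli".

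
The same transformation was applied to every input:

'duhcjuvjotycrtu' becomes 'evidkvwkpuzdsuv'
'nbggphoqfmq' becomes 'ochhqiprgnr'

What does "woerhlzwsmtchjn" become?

Rule — shift every letter 1 place forward in the alphabet (wrapping around).
"woerhlzwsmtchjn" → "xpfsimaxtnudiko".

xpfsimaxtnudiko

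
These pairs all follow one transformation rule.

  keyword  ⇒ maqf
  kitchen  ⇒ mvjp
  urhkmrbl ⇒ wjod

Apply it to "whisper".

Each output is the input with this applied: keep every other character starting from the first (positions 1st, 3rd, 5th, ...), then shift every letter 2 places forward in the alphabet (wrapping around).
Starting from "whisper": after the first operation, "wipr"; after the second, "ykrt".
(Check on "keyword": → "kyod" → "maqf" ✓)

ykrt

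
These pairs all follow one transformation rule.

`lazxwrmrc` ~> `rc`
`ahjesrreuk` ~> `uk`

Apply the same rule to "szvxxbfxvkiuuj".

Looking at the pairs, the operation is to keep only the last 2 characters.
Doing the same to "szvxxbfxvkiuuj": "uj".

uj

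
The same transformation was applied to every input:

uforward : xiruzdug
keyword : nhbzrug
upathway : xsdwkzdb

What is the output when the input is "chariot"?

fkdulrw

What's happening: shift every letter 3 places forward in the alphabet (wrapping around).
On "chariot" that produces "fkdulrw".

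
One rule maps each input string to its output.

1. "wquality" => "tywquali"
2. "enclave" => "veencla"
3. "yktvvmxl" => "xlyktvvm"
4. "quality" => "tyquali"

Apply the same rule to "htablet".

ethtabl

The pattern: move the last 2 characters to the front (rotate right by 2).
Doing the same to "htablet": "ethtabl".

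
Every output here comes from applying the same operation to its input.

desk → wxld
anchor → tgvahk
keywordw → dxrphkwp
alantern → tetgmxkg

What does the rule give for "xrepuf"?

In each case the input is transformed by: shift every letter 7 places backward in the alphabet (wrapping around).
For "xrepuf" the result is "qkxiny".

qkxiny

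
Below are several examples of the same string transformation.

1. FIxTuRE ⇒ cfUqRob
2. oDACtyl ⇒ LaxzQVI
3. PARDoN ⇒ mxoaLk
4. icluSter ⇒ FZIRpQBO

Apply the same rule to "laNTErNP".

IXkqbOkm

In each case the input is transformed by: flip the case of every letter, then shift every letter 3 places backward in the alphabet (wrapping around).
Working it through for "laNTErNP": intermediate "LAnteRnp", final "IXkqbOkm".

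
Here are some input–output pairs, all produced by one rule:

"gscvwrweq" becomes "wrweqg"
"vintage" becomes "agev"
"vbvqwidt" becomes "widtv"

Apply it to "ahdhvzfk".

In each case the input is transformed by: move the first character to the end, then delete the first 3 characters.
"ahdhvzfk" → "vzfka".

vzfka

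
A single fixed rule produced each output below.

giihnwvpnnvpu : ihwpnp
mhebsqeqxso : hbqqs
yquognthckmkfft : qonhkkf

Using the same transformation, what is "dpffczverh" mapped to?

pfzeh

The transformation: keep every other character starting from the second (positions 2nd, 4th, 6th, ...).
On "dpffczverh" that produces "pfzeh".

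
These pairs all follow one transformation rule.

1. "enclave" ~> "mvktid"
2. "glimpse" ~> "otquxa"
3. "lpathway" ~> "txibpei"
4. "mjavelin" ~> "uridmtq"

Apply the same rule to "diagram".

lqiozi

The transformation: shift every letter 8 places forward in the alphabet (wrapping around), then delete the last character.
Doing the same to "diagram": "lqiozi".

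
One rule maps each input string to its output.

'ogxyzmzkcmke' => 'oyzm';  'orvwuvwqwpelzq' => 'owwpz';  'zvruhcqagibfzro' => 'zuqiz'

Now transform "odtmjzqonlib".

omql

The transformation: keep one character in every 3, starting at position 1 (positions 1st, 4th, 7th, ...).
On "odtmjzqonlib" that produces "omql".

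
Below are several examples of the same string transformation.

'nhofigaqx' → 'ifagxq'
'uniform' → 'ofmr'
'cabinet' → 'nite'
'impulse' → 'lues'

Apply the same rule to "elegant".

agtn

Looking at the pairs, the operation is to delete the first 3 characters, then swap each adjacent pair of characters (1↔2, 3↔4, ...).
"elegant" → "gant" → "agtn".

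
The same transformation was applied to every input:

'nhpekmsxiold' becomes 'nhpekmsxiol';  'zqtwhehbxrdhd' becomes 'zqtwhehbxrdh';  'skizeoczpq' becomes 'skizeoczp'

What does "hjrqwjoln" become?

Rule — delete the last character.
On "hjrqwjoln" that produces "hjrqwjol".

hjrqwjol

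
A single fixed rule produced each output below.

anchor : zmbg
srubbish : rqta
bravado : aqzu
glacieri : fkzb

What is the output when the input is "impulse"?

hlot

What's happening: shift every letter 1 place backward in the alphabet (wrapping around), then keep only the first 4 characters.
On "impulse": the first step gives "hlotkrd", and the second then gives "hlot".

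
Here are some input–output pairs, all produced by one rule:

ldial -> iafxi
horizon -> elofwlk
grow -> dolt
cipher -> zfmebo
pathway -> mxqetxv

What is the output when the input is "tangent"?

qxkdbkq

What's happening: shift every letter 3 places backward in the alphabet (wrapping around).
On "tangent" that produces "qxkdbkq".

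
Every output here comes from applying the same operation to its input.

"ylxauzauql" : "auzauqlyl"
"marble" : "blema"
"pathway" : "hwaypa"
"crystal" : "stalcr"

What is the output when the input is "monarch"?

archmo

The pattern: move the first 2 characters to the end (rotate left by 2), then delete the first character.
On "monarch" that produces "archmo".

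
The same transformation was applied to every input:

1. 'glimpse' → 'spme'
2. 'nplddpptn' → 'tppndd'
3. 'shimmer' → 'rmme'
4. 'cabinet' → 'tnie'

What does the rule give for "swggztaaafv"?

The transformation: delete the first 3 characters, then sort the characters into reverse alphabetical order.
On "swggztaaafv": the first step gives "gztaaafv", and the second then gives "zvtgfaaa".
(Check on "nplddpptn": → "ddpptn" → "tppndd" ✓)

zvtgfaaa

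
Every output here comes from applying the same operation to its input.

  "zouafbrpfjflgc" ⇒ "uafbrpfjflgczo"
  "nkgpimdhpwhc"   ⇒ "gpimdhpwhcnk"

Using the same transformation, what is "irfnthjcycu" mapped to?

Rule — move the first 2 characters to the end (rotate left by 2).
For "irfnthjcycu" the result is "fnthjcycuir".

fnthjcycuir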